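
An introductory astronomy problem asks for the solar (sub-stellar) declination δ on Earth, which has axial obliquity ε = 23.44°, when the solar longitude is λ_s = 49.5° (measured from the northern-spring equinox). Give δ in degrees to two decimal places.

δ = +17.61°

sin δ = sin ε · sin λ_s = sin 23.44° × sin 49.5° = 0.302481.
δ = arcsin(0.302481) = +17.61°.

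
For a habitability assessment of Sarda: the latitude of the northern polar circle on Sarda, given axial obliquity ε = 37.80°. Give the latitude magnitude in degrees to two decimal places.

52.20°

The polar circle is the lowest latitude that experiences at least one full rotation of continuous daylight at the northern-summer solstice; it lies at |φ| = 90° − ε = 90° − 37.80° = 52.20°.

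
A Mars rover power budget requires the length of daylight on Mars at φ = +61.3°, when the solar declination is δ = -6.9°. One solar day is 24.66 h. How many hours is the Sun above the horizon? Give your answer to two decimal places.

10.58 h

cos H₀ = −tan φ · tan δ = −tan(+61.3°) × tan(-6.900°) = 0.2210, so H₀ = 1.3479 rad = 77.23°.
Daylight = 2H₀/(2π) × 24.66 h = (1.3479/π) × 24.66 = 10.58 h.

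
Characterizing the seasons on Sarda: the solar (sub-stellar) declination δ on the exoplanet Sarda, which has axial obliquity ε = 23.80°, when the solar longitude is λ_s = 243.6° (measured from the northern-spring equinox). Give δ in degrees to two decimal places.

sin δ = sin ε · sin λ_s = sin 23.80° × sin 243.6° = -0.361460.
δ = arcsin(-0.361460) = -21.19°.

δ = -21.19°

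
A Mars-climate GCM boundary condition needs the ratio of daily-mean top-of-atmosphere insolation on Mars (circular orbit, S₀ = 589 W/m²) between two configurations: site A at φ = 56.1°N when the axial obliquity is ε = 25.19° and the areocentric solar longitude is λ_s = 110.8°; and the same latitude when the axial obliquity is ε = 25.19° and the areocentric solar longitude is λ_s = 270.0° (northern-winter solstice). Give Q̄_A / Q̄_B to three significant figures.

Q̄_A / Q̄_B ≈ 14.4

— Configuration A (φ=+56.1°):
sin δ = sin 25.19° × sin 110.8° = 0.39788, so δ = +23.446°.
cos H₀ = −tan(+56.1°) tan(+23.446°) = -0.6454, H₀ = 2.2723 rad.
Bracket: H₀ sin φ sin δ + cos φ cos δ sin H₀ = 2.2723×0.83001×0.39788 + 0.55775×0.91744×0.76385 = 0.750414 + 0.390864 = 1.141278.
Q̄ = (S₀/π) × [bracket] = (589/π) × 1.141278 = 213.97 W/m².
— Configuration B (φ=+56.1°):
sin δ = sin 25.19° × sin 270.0° = -0.42562, so δ = -25.190°.
cos H₀ = −tan(+56.1°) tan(-25.190°) = 0.7000, H₀ = 0.7955 rad.
Bracket: H₀ sin φ sin δ + cos φ cos δ sin H₀ = 0.7955×0.83001×-0.42562 + 0.55775×0.90490×0.71419 = -0.281025 + 0.360457 = 0.079432.
Q̄ = (S₀/π) × [bracket] = (589/π) × 0.079432 = 14.892 W/m².
Ratio Q̄_A / Q̄_B = 213.97 / 14.892 = 14.37.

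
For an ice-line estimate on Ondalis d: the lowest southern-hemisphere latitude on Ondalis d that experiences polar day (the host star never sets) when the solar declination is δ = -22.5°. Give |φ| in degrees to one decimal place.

Polar day requires cos H₀ = −tan φ tan δ ≤ −1, i.e. tan φ tan δ ≥ 1.
The boundary is |tan φ| · |tan δ| = 1, so |φ| = 90° − |δ| = 90° − 22.5° = 67.5° in the southern hemisphere.

|φ| = 67.5°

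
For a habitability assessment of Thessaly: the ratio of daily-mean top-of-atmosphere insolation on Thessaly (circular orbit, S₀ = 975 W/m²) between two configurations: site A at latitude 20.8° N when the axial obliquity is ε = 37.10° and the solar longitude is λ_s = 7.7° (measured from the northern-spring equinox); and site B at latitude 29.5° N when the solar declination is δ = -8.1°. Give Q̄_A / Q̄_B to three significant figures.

Q̄_A / Q̄_B ≈ 1.29

— Configuration A (φ=+20.8°):
Solar declination: sin δ = sin ε · sin λ_s = sin 37.10° × sin 7.7° = 0.08082, so δ = +4.636°.
cos H₀ = −tan(+20.8°) tan(+4.636°) = -0.0308, H₀ = 1.6016 rad.
Bracket: H₀ sin φ sin δ + cos φ cos δ sin H₀ = 1.6016×0.35511×0.08082 + 0.93483×0.99673×0.99953 = 0.045966 + 0.931335 = 0.977301.
Q̄ = (S₀/π) × [bracket] = (975/π) × 0.977301 = 303.31 W/m².
— Configuration B (φ=+29.5°):
cos H₀ = −tan(+29.5°) tan(-8.100°) = 0.0805, H₀ = 1.4902 rad.
Bracket: H₀ sin φ sin δ + cos φ cos δ sin H₀ = 1.4902×0.49242×-0.14090 + 0.87036×0.99002×0.99675 = -0.103393 + 0.858873 = 0.755480.
Q̄ = (S₀/π) × [bracket] = (975/π) × 0.755480 = 234.46 W/m².
Ratio Q̄_A / Q̄_B = 303.31 / 234.46 = 1.294.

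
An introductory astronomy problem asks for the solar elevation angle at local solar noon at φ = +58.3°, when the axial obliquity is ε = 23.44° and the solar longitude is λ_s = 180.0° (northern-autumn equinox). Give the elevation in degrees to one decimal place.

Solar declination: sin δ = sin ε · sin λ_s = sin 23.44° × sin 180.0° = 0.00000, so δ = +0.000°.
At local noon the hour angle is zero, so the zenith angle equals |φ − δ| = |+58.3° − (+0.000°)| = 58.300°.
Elevation = 90° − 58.300° = 31.7°.

31.7°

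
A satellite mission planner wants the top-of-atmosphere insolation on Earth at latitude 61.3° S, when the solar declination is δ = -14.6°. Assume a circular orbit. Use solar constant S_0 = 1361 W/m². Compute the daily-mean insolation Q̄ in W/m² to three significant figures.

Q̄ ≈ 375 W/m²

cos h₀ = −tan(-61.3°) tan(-14.600°) = -0.4758, h₀ = 2.0666 rad.
Bracket: h₀ sin ϕ sin δ + cos ϕ cos δ sin h₀ = 2.0666×-0.87715×-0.25207 + 0.48022×0.96771×0.87957 = 0.456932 + 0.408748 = 0.865680.
Q̄ = (S_0/π) × [bracket] = (1361/π) × 0.865680 = 375.0 W/m².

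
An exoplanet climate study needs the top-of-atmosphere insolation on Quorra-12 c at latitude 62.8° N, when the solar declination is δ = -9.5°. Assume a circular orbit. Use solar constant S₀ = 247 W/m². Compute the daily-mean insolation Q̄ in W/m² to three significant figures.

cos H₀ = −tan(+62.8°) tan(-9.500°) = 0.3256, H₀ = 1.2391 rad.
Bracket: H₀ sin φ sin δ + cos φ cos δ sin H₀ = 1.2391×0.88942×-0.16505 + 0.45710×0.98629×0.94550 = -0.181898 + 0.426263 = 0.244365.
Q̄ = (S₀/π) × [bracket] = (247/π) × 0.244365 = 19.21 W/m².

Q̄ ≈ 19.2 W/m²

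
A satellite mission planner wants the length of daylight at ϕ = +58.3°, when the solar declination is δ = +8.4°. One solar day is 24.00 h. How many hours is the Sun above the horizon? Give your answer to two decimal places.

cos h₀ = −tan ϕ · tan δ = −tan(+58.3°) × tan(+8.400°) = -0.2391, so h₀ = 1.8122 rad = 103.83°.
Daylight = 2h₀/(2π) × 24.00 h = (1.8122/π) × 24.00 = 13.84 h.

13.84 h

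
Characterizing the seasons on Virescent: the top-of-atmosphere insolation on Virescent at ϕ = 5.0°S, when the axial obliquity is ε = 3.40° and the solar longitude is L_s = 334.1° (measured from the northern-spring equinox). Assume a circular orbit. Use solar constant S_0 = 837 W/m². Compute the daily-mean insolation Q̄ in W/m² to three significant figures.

Q̄ ≈ 266 W/m²

Solar declination: sin δ = sin ε · sin L_s = sin 3.40° × sin 334.1° = -0.02591, so δ = -1.484°.
cos h₀ = −tan(-5.0°) tan(-1.484°) = -0.0023, h₀ = 1.5731 rad.
Bracket: h₀ sin ϕ sin δ + cos ϕ cos δ sin h₀ = 1.5731×-0.08716×-0.02591 + 0.99619×0.99966×1.00000 = 0.003553 + 0.995851 = 0.999404.
Q̄ = (S_0/π) × [bracket] = (837/π) × 0.999404 = 266.3 W/m².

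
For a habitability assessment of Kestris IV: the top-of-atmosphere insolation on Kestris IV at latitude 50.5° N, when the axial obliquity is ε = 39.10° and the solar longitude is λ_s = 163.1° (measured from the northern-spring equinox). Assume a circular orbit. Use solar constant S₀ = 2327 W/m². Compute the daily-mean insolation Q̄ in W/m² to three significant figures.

Q̄ ≈ 640 W/m²

Solar declination: sin δ = sin ε · sin λ_s = sin 39.10° × sin 163.1° = 0.18334, so δ = +10.564°.
cos H₀ = −tan(+50.5°) tan(+10.564°) = -0.2262, H₀ = 1.7990 rad.
Bracket: H₀ sin φ sin δ + cos φ cos δ sin H₀ = 1.7990×0.77162×0.18334 + 0.63608×0.98305×0.97407 = 0.254502 + 0.609084 = 0.863586.
Q̄ = (S₀/π) × [bracket] = (2327/π) × 0.863586 = 639.7 W/m².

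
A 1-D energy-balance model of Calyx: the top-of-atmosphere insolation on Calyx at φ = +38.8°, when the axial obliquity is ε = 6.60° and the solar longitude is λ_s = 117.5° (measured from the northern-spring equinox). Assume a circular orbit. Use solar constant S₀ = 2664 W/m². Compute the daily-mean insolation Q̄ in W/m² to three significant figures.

Solar declination: sin δ = sin ε · sin λ_s = sin 6.60° × sin 117.5° = 0.10195, so δ = +5.851°.
cos H₀ = −tan(+38.8°) tan(+5.851°) = -0.0824, H₀ = 1.6533 rad.
Bracket: H₀ sin φ sin δ + cos φ cos δ sin H₀ = 1.6533×0.62660×0.10195 + 0.77934×0.99479×0.99660 = 0.105616 + 0.772644 = 0.878260.
Q̄ = (S₀/π) × [bracket] = (2664/π) × 0.878260 = 744.7 W/m².

Q̄ ≈ 745 W/m²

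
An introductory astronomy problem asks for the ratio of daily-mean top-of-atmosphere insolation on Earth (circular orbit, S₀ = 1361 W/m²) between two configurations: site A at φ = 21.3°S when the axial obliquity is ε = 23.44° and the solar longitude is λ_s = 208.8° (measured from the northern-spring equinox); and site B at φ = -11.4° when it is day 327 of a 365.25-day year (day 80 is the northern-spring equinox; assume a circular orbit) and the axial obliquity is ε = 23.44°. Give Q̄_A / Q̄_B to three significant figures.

Q̄_A / Q̄_B ≈ 0.997

— Configuration A (φ=-21.3°):
Solar declination: sin δ = sin ε · sin λ_s = sin 23.44° × sin 208.8° = -0.19164, so δ = -11.048°.
cos H₀ = −tan(-21.3°) tan(-11.048°) = -0.0761, H₀ = 1.6470 rad.
Bracket: H₀ sin φ sin δ + cos φ cos δ sin H₀ = 1.6470×-0.36325×-0.19164 + 0.93169×0.98147×0.99710 = 0.114653 + 0.911774 = 1.026427.
Q̄ = (S₀/π) × [bracket] = (1361/π) × 1.026427 = 444.67 W/m².
— Configuration B (φ=-11.4°):
Solar longitude: λ_s = 360° × (327 − 80)/365.25 = 243.450°.
sin δ = sin 23.44° × sin 243.450° = -0.35584, so δ = -20.845°.
cos H₀ = −tan(-11.4°) tan(-20.845°) = -0.0768, H₀ = 1.6476 rad.
Bracket: H₀ sin φ sin δ + cos φ cos δ sin H₀ = 1.6476×-0.19766×-0.35584 + 0.98027×0.93455×0.99705 = 0.115884 + 0.913409 = 1.029293.
Q̄ = (S₀/π) × [bracket] = (1361/π) × 1.029293 = 445.91 W/m².
Ratio Q̄_A / Q̄_B = 444.67 / 445.91 = 0.9972.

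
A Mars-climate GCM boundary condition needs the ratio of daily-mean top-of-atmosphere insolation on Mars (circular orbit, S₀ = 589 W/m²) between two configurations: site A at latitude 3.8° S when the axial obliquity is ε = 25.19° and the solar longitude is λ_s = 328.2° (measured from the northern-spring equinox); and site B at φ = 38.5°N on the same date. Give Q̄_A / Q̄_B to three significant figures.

— Configuration A (φ=-3.8°):
Solar declination: sin δ = sin ε · sin λ_s = sin 25.19° × sin 328.2° = -0.22428, so δ = -12.961°.
cos H₀ = −tan(-3.8°) tan(-12.961°) = -0.0153, H₀ = 1.5861 rad.
Bracket: H₀ sin φ sin δ + cos φ cos δ sin H₀ = 1.5861×-0.06627×-0.22428 + 0.99780×0.97452×0.99988 = 0.023574 + 0.972259 = 0.995833.
Q̄ = (S₀/π) × [bracket] = (589/π) × 0.995833 = 186.70 W/m².
— Configuration B (φ=+38.5°):
cos H₀ = −tan(+38.5°) tan(-12.961°) = 0.1831, H₀ = 1.3867 rad.
Bracket: H₀ sin φ sin δ + cos φ cos δ sin H₀ = 1.3867×0.62251×-0.22428 + 0.78261×0.97452×0.98310 = -0.193606 + 0.749780 = 0.556174.
Q̄ = (S₀/π) × [bracket] = (589/π) × 0.556174 = 104.27 W/m².
Ratio Q̄_A / Q̄_B = 186.70 / 104.27 = 1.791.

Q̄_A / Q̄_B ≈ 1.79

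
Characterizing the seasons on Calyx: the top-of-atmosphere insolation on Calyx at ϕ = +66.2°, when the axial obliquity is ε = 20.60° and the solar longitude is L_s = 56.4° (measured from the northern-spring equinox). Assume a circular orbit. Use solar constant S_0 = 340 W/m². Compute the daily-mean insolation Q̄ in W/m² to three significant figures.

Q̄ ≈ 97.9 W/m²

Solar declination: sin δ = sin ε · sin L_s = sin 20.60° × sin 56.4° = 0.29306, so δ = +17.041°.
cos h₀ = −tan(+66.2°) tan(+17.041°) = -0.6950, h₀ = 2.3392 rad.
Bracket: h₀ sin ϕ sin δ + cos ϕ cos δ sin h₀ = 2.3392×0.91496×0.29306 + 0.40355×0.95610×0.71905 = 0.627229 + 0.277434 = 0.904663.
Q̄ = (S_0/π) × [bracket] = (340/π) × 0.904663 = 97.91 W/m².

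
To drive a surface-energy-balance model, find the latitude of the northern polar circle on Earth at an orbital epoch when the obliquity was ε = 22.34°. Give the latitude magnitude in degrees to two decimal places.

The polar circle is the lowest latitude that experiences at least one full rotation of continuous daylight at the northern-summer solstice; it lies at |ϕ| = 90° − ε = 90° − 22.34° = 67.66°.

67.66°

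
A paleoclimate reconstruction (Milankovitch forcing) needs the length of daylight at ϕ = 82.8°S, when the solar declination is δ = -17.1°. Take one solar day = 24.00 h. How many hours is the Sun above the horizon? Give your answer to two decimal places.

Sunrise equation: cos h₀ = −tan ϕ · tan δ = -2.4352 ≤ −1, so the Sun never sets (polar day) and h₀ = π.
Daylight = 2h₀/(2π) × 24.00 h = (3.1416/π) × 24.00 = 24.00 h.

24.00 h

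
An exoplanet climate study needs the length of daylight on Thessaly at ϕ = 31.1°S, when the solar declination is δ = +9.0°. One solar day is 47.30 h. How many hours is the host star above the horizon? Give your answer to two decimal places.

22.21 h

cos h₀ = −tan ϕ · tan δ = −tan(-31.1°) × tan(+9.000°) = 0.0955, so h₀ = 1.4751 rad = 84.52°.
Daylight = 2h₀/(2π) × 47.30 h = (1.4751/π) × 47.30 = 22.21 h.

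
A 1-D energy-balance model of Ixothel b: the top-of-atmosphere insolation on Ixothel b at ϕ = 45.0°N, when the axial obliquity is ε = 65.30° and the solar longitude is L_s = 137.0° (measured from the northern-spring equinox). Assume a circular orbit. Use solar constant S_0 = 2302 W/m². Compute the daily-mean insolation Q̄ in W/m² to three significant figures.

Solar declination: sin δ = sin ε · sin L_s = sin 65.30° × sin 137.0° = 0.61960, so δ = +38.287°.
cos h₀ = −tan(+45.0°) tan(+38.287°) = -0.7894, h₀ = 2.4806 rad.
Bracket: h₀ sin ϕ sin δ + cos ϕ cos δ sin h₀ = 2.4806×0.70711×0.61960 + 0.70711×0.78492×0.61390 = 1.086814 + 0.340730 = 1.427544.
Q̄ = (S_0/π) × [bracket] = (2302/π) × 1.427544 = 1046 W/m².

Q̄ ≈ 1.05e+03 W/m²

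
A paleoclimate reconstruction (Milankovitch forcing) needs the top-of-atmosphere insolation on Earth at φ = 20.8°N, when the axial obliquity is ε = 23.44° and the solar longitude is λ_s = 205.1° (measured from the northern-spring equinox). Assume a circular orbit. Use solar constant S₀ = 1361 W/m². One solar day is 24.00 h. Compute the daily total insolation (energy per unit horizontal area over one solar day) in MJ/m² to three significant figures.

Solar declination: sin δ = sin ε · sin λ_s = sin 23.44° × sin 205.1° = -0.16874, so δ = -9.715°.
cos H₀ = −tan(+20.8°) tan(-9.715°) = 0.0650, H₀ = 1.5057 rad.
Bracket: H₀ sin φ sin δ + cos φ cos δ sin H₀ = 1.5057×0.35511×-0.16874 + 0.93483×0.98566×0.99788 = -0.090223 + 0.919471 = 0.829248.
Q̄ = (S₀/π) × [bracket] = (1361/π) × 0.829248 = 359.25 W/m².
Daily total = Q̄ × 24.00 h × 3600 s/h = 359.25 × 24.00 × 3600 / 10⁶ = 31.04 MJ/m².

31.0 MJ/m²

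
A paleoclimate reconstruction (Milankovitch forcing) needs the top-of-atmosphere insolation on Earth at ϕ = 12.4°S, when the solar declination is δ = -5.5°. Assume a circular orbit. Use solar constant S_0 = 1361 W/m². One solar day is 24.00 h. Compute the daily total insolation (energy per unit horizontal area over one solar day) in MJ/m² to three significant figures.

cos h₀ = −tan(-12.4°) tan(-5.500°) = -0.0212, h₀ = 1.5920 rad.
Bracket: h₀ sin ϕ sin δ + cos ϕ cos δ sin h₀ = 1.5920×-0.21474×-0.09585 + 0.97667×0.99540×0.99978 = 0.032768 + 0.971963 = 1.004731.
Q̄ = (S_0/π) × [bracket] = (1361/π) × 1.004731 = 435.27 W/m².
Daily total = Q̄ × 24.00 h × 3600 s/h = 435.27 × 24.00 × 3600 / 10⁶ = 37.61 MJ/m².

37.6 MJ/m²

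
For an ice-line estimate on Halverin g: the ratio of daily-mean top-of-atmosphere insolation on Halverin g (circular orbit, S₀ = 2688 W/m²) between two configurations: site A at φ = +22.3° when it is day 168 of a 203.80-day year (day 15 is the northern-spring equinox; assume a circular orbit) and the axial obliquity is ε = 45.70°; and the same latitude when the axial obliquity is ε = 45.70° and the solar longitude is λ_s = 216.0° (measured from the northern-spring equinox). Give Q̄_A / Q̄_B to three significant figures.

— Configuration A (φ=+22.3°):
Solar longitude: λ_s = 360° × (168 − 15)/203.80 = 270.265°.
sin δ = sin 45.70° × sin 270.265° = -0.71569, so δ = -45.699°.
cos H₀ = −tan(+22.3°) tan(-45.699°) = 0.4203, H₀ = 1.1371 rad.
Bracket: H₀ sin φ sin δ + cos φ cos δ sin H₀ = 1.1371×0.37946×-0.71569 + 0.92521×0.69842×0.90740 = -0.308809 + 0.586348 = 0.277539.
Q̄ = (S₀/π) × [bracket] = (2688/π) × 0.277539 = 237.47 W/m².
— Configuration B (φ=+22.3°):
Solar declination: sin δ = sin ε · sin λ_s = sin 45.70° × sin 216.0° = -0.42067, so δ = -24.877°.
cos H₀ = −tan(+22.3°) tan(-24.877°) = 0.1902, H₀ = 1.3795 rad.
Bracket: H₀ sin φ sin δ + cos φ cos δ sin H₀ = 1.3795×0.37946×-0.42067 + 0.92521×0.90721×0.98175 = -0.220206 + 0.824041 = 0.603835.
Q̄ = (S₀/π) × [bracket] = (2688/π) × 0.603835 = 516.65 W/m².
Ratio Q̄_A / Q̄_B = 237.47 / 516.65 = 0.4596.

Q̄_A / Q̄_B ≈ 0.460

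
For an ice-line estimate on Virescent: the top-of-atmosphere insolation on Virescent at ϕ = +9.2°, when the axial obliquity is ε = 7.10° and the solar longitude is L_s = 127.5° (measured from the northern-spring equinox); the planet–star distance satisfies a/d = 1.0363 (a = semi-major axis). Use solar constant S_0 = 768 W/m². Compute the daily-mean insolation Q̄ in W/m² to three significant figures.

Solar declination: sin δ = sin ε · sin L_s = sin 7.10° × sin 127.5° = 0.09806, so δ = +5.627°.
cos h₀ = −tan(+9.2°) tan(+5.627°) = -0.0160, h₀ = 1.5868 rad.
Bracket: h₀ sin ϕ sin δ + cos ϕ cos δ sin h₀ = 1.5868×0.15988×0.09806 + 0.98714×0.99518×0.99987 = 0.024878 + 0.982254 = 1.007132.
Inverse-square distance factor (a/d)² = 1.0363² = 1.073918.
Q̄ = (S_0/π) × 1.073918 × [bracket] = (768/π) × 1.073918 × 1.007132 = 264.4 W/m².

Q̄ ≈ 264 W/m²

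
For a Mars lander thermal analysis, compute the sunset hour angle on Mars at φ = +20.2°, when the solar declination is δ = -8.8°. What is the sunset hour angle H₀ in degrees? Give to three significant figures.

H₀ = 86.7°

cos H₀ = −tan φ · tan δ = −tan(+20.2°) × tan(-8.800°) = 0.0570, so H₀ = 1.5138 rad = 86.73°.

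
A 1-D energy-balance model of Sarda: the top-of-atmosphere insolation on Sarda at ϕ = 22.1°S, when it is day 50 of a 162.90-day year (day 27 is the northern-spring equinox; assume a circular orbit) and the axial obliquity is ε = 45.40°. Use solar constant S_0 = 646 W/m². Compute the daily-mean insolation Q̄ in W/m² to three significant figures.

Q̄ ≈ 97.6 W/m²

Solar longitude: L_s = 360° × (50 − 27)/162.90 = 50.829°.
sin δ = sin 45.40° × sin 50.829° = 0.55201, so δ = +33.505°.
cos h₀ = −tan(-22.1°) tan(+33.505°) = 0.2688, h₀ = 1.2986 rad.
Bracket: h₀ sin ϕ sin δ + cos ϕ cos δ sin h₀ = 1.2986×-0.37622×0.55201 + 0.92653×0.83384×0.96319 = -0.269690 + 0.744139 = 0.474449.
Q̄ = (S_0/π) × [bracket] = (646/π) × 0.474449 = 97.56 W/m².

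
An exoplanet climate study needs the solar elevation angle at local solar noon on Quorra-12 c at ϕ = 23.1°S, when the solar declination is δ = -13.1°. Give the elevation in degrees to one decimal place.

At local noon the hour angle is zero, so the zenith angle equals |ϕ − δ| = |-23.1° − (-13.100°)| = 10.000°.
Elevation = 90° − 10.000° = 80.0°.

80.0°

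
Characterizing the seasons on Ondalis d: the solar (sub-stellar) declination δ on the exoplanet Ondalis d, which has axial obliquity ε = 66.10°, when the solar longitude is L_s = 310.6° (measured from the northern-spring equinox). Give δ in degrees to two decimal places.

δ = -43.96°

sin δ = sin ε · sin L_s = sin 66.10° × sin 310.6° = -0.694167.
δ = arcsin(-0.694167) = -43.96°.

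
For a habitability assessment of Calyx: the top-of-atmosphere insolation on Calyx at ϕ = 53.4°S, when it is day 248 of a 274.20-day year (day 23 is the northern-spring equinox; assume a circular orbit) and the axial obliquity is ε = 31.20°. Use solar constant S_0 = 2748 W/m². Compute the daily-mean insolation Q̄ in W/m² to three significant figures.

Solar longitude: L_s = 360° × (248 − 23)/274.20 = 295.405°.
sin δ = sin 31.20° × sin 295.405° = -0.46793, so δ = -27.900°.
cos h₀ = −tan(-53.4°) tan(-27.900°) = -0.7129, h₀ = 2.3645 rad.
Bracket: h₀ sin ϕ sin δ + cos ϕ cos δ sin h₀ = 2.3645×-0.80282×-0.46793 + 0.59622×0.88376×0.70122 = 0.888256 + 0.369484 = 1.257740.
Q̄ = (S_0/π) × [bracket] = (2748/π) × 1.257740 = 1100 W/m².

Q̄ ≈ 1.10e+03 W/m²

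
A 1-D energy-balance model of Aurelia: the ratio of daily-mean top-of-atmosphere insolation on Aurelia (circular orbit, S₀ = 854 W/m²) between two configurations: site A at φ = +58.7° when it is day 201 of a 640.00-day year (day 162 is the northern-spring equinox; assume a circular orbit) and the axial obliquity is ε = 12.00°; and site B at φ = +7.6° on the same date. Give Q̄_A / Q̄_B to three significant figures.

Q̄_A / Q̄_B ≈ 0.624

— Configuration A (φ=+58.7°):
Solar longitude: λ_s = 360° × (201 − 162)/640.00 = 21.938°.
sin δ = sin 12.00° × sin 21.938° = 0.07767, so δ = +4.455°.
cos H₀ = −tan(+58.7°) tan(+4.455°) = -0.1281, H₀ = 1.6993 rad.
Bracket: H₀ sin φ sin δ + cos φ cos δ sin H₀ = 1.6993×0.85446×0.07767 + 0.51952×0.99698×0.99176 = 0.112776 + 0.513683 = 0.626459.
Q̄ = (S₀/π) × [bracket] = (854/π) × 0.626459 = 170.29 W/m².
— Configuration B (φ=+7.6°):
cos H₀ = −tan(+7.6°) tan(+4.455°) = -0.0104, H₀ = 1.5812 rad.
Bracket: H₀ sin φ sin δ + cos φ cos δ sin H₀ = 1.5812×0.13226×0.07767 + 0.99122×0.99698×0.99995 = 0.016243 + 0.988177 = 1.004420.
Q̄ = (S₀/π) × [bracket] = (854/π) × 1.004420 = 273.04 W/m².
Ratio Q̄_A / Q̄_B = 170.29 / 273.04 = 0.6237.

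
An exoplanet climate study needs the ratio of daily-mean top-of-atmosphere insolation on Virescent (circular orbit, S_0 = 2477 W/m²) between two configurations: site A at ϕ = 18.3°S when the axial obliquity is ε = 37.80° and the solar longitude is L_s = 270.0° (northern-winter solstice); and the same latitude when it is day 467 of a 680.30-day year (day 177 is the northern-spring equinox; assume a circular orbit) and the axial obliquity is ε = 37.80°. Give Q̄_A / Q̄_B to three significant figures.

— Configuration A (ϕ=-18.3°):
Solar declination: sin δ = sin ε · sin L_s = sin 37.80° × sin 270.0° = -0.61291, so δ = -37.800°.
cos h₀ = −tan(-18.3°) tan(-37.800°) = -0.2565, h₀ = 1.8302 rad.
Bracket: h₀ sin ϕ sin δ + cos ϕ cos δ sin h₀ = 1.8302×-0.31399×-0.61291 + 0.94943×0.79016×0.96654 = 0.352218 + 0.725100 = 1.077318.
Q̄ = (S_0/π) × [bracket] = (2477/π) × 1.077318 = 849.42 W/m².
— Configuration B (ϕ=-18.3°):
Solar longitude: L_s = 360° × (467 − 177)/680.30 = 153.462°.
sin δ = sin 37.80° × sin 153.462° = 0.27384, so δ = +15.893°.
cos h₀ = −tan(-18.3°) tan(+15.893°) = 0.0942, h₀ = 1.4765 rad.
Bracket: h₀ sin ϕ sin δ + cos ϕ cos δ sin h₀ = 1.4765×-0.31399×0.27384 + 0.94943×0.96177×0.99556 = -0.126954 + 0.909079 = 0.782125.
Q̄ = (S_0/π) × [bracket] = (2477/π) × 0.782125 = 616.67 W/m².
Ratio Q̄_A / Q̄_B = 849.42 / 616.67 = 1.377.

Q̄_A / Q̄_B ≈ 1.38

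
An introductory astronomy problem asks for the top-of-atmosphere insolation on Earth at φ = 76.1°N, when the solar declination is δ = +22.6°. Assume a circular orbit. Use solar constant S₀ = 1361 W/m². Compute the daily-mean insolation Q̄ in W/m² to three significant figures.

Q̄ ≈ 508 W/m²

cos H₀ = −tan(+76.1°) tan(+22.600°) = -1.6820 ≤ −1 ⇒ polar day, H₀ = π.
Bracket: H₀ sin φ sin δ + cos φ cos δ sin H₀ = 3.1416×0.97072×0.38430 + 0.24023×0.92321×0.00000 = 1.171967 + 0.000000 = 1.171967.
Q̄ = (S₀/π) × [bracket] = (1361/π) × 1.171967 = 507.7 W/m².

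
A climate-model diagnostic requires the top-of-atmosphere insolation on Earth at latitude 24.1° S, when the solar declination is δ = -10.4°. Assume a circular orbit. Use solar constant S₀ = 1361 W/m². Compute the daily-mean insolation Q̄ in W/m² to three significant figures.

Q̄ ≈ 440 W/m²

cos H₀ = −tan(-24.1°) tan(-10.400°) = -0.0821, H₀ = 1.6530 rad.
Bracket: H₀ sin φ sin δ + cos φ cos δ sin H₀ = 1.6530×-0.40833×-0.18052 + 0.91283×0.98357×0.99662 = 0.121845 + 0.894798 = 1.016643.
Q̄ = (S₀/π) × [bracket] = (1361/π) × 1.016643 = 440.4 W/m².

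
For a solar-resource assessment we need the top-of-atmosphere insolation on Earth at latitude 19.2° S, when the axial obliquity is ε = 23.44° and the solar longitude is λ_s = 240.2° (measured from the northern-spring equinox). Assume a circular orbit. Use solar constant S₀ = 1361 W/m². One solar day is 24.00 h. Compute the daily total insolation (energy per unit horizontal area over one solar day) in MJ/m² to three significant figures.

Solar declination: sin δ = sin ε · sin λ_s = sin 23.44° × sin 240.2° = -0.34519, so δ = -20.193°.
cos H₀ = −tan(-19.2°) tan(-20.193°) = -0.1281, H₀ = 1.6992 rad.
Bracket: H₀ sin φ sin δ + cos φ cos δ sin H₀ = 1.6992×-0.32887×-0.34519 + 0.94438×0.93853×0.99176 = 0.192898 + 0.879026 = 1.071924.
Q̄ = (S₀/π) × [bracket] = (1361/π) × 1.071924 = 464.38 W/m².
Daily total = Q̄ × 24.00 h × 3600 s/h = 464.38 × 24.00 × 3600 / 10⁶ = 40.12 MJ/m².

40.1 MJ/m²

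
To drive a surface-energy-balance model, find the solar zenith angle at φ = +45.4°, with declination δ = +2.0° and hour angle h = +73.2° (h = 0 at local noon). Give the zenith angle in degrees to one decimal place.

θ_z = 76.8°

cos θ_z = sin φ sin δ + cos φ cos δ cos h = 0.024849 + 0.202821 = 0.227670.
θ_z = arccos(0.227670) = 76.8°.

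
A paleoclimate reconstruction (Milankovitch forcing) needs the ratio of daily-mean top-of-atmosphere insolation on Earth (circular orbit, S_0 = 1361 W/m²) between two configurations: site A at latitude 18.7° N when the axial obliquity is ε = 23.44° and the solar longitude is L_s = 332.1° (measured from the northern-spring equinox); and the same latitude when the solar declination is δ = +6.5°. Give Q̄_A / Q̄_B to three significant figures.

— Configuration A (ϕ=+18.7°):
Solar declination: sin δ = sin ε · sin L_s = sin 23.44° × sin 332.1° = -0.18614, so δ = -10.727°.
cos h₀ = −tan(+18.7°) tan(-10.727°) = 0.0641, h₀ = 1.5066 rad.
Bracket: h₀ sin ϕ sin δ + cos ϕ cos δ sin h₀ = 1.5066×0.32061×-0.18614 + 0.94721×0.98252×0.99794 = -0.089911 + 0.928736 = 0.838825.
Q̄ = (S_0/π) × [bracket] = (1361/π) × 0.838825 = 363.40 W/m².
— Configuration B (ϕ=+18.7°):
cos h₀ = −tan(+18.7°) tan(+6.500°) = -0.0386, h₀ = 1.6094 rad.
Bracket: h₀ sin ϕ sin δ + cos ϕ cos δ sin h₀ = 1.6094×0.32061×0.11320 + 0.94721×0.99357×0.99926 = 0.058410 + 0.940423 = 0.998833.
Q̄ = (S_0/π) × [bracket] = (1361/π) × 0.998833 = 432.71 W/m².
Ratio Q̄_A / Q̄_B = 363.40 / 432.71 = 0.8398.

Q̄_A / Q̄_B ≈ 0.840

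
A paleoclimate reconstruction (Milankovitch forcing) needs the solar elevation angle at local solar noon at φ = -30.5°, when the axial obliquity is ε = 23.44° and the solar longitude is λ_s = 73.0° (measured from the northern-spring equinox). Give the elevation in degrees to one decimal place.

37.1°

Solar declination: sin δ = sin ε · sin λ_s = sin 23.44° × sin 73.0° = 0.38041, so δ = +22.359°.
At local noon the hour angle is zero, so the zenith angle equals |φ − δ| = |-30.5° − (+22.359°)| = 52.859°.
Elevation = 90° − 52.859° = 37.1°.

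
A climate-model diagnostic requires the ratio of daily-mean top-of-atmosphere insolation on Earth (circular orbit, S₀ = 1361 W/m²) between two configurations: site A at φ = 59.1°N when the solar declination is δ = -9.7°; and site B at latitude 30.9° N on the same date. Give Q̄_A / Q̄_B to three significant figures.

— Configuration A (φ=+59.1°):
cos H₀ = −tan(+59.1°) tan(-9.700°) = 0.2856, H₀ = 1.2812 rad.
Bracket: H₀ sin φ sin δ + cos φ cos δ sin H₀ = 1.2812×0.85806×-0.16849 + 0.51354×0.98570×0.95835 = -0.185229 + 0.485113 = 0.299884.
Q̄ = (S₀/π) × [bracket] = (1361/π) × 0.299884 = 129.92 W/m².
— Configuration B (φ=+30.9°):
cos H₀ = −tan(+30.9°) tan(-9.700°) = 0.1023, H₀ = 1.4683 rad.
Bracket: H₀ sin φ sin δ + cos φ cos δ sin H₀ = 1.4683×0.51354×-0.16849 + 0.85806×0.98570×0.99475 = -0.127047 + 0.841349 = 0.714302.
Q̄ = (S₀/π) × [bracket] = (1361/π) × 0.714302 = 309.45 W/m².
Ratio Q̄_A / Q̄_B = 129.92 / 309.45 = 0.4198.

Q̄_A / Q̄_B ≈ 0.420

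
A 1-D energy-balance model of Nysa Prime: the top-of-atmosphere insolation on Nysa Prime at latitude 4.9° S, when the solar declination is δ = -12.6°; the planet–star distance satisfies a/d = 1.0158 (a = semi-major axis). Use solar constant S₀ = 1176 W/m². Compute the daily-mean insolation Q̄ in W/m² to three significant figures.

Q̄ ≈ 387 W/m²

cos H₀ = −tan(-4.9°) tan(-12.600°) = -0.0192, H₀ = 1.5900 rad.
Bracket: H₀ sin φ sin δ + cos φ cos δ sin H₀ = 1.5900×-0.08542×-0.21814 + 0.99635×0.97592×0.99982 = 0.029627 + 0.972183 = 1.001810.
Inverse-square distance factor (a/d)² = 1.0158² = 1.031850.
Q̄ = (S₀/π) × 1.031850 × [bracket] = (1176/π) × 1.031850 × 1.001810 = 387.0 W/m².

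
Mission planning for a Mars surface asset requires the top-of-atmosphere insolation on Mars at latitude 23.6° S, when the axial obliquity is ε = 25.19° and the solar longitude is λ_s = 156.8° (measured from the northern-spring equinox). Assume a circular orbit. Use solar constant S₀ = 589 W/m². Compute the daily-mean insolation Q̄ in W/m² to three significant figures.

Solar declination: sin δ = sin ε · sin λ_s = sin 25.19° × sin 156.8° = 0.16767, so δ = +9.652°.
cos H₀ = −tan(-23.6°) tan(+9.652°) = 0.0743, H₀ = 1.4964 rad.
Bracket: H₀ sin φ sin δ + cos φ cos δ sin H₀ = 1.4964×-0.40035×0.16767 + 0.91636×0.98584×0.99724 = -0.100448 + 0.900891 = 0.800443.
Q̄ = (S₀/π) × [bracket] = (589/π) × 0.800443 = 150.1 W/m².

Q̄ ≈ 150 W/m²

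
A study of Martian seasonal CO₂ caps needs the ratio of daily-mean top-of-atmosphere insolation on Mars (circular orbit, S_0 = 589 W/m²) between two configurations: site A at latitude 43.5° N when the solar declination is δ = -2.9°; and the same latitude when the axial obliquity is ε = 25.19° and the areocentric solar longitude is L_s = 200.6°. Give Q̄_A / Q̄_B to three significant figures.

Q̄_A / Q̄_B ≈ 1.19

— Configuration A (ϕ=+43.5°):
cos h₀ = −tan(+43.5°) tan(-2.900°) = 0.0481, h₀ = 1.5227 rad.
Bracket: h₀ sin ϕ sin δ + cos ϕ cos δ sin h₀ = 1.5227×0.68835×-0.05059 + 0.72537×0.99872×0.99884 = -0.053026 + 0.723601 = 0.670575.
Q̄ = (S_0/π) × [bracket] = (589/π) × 0.670575 = 125.72 W/m².
— Configuration B (ϕ=+43.5°):
sin δ = sin 25.19° × sin 200.6° = -0.14975, so δ = -8.613°.
cos h₀ = −tan(+43.5°) tan(-8.613°) = 0.1437, h₀ = 1.4266 rad.
Bracket: h₀ sin ϕ sin δ + cos ϕ cos δ sin h₀ = 1.4266×0.68835×-0.14975 + 0.72537×0.98872×0.98962 = -0.147055 + 0.709743 = 0.562688.
Q̄ = (S_0/π) × [bracket] = (589/π) × 0.562688 = 105.50 W/m².
Ratio Q̄_A / Q̄_B = 125.72 / 105.50 = 1.192.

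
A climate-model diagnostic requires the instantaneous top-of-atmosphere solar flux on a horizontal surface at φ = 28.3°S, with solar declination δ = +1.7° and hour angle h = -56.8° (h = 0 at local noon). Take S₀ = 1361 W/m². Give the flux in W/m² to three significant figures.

637 W/m²

cos θ_z = sin φ sin δ + cos φ cos δ cos h = -0.014064 + 0.481905 = 0.467841.
Flux = S₀ · cos θ_z = 1361 × 0.467841 = 636.7 W/m².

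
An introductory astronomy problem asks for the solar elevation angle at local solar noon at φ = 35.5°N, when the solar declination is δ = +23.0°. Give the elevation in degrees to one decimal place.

77.5°

At local noon the hour angle is zero, so the zenith angle equals |φ − δ| = |+35.5° − (+23.000°)| = 12.500°.
Elevation = 90° − 12.500° = 77.5°.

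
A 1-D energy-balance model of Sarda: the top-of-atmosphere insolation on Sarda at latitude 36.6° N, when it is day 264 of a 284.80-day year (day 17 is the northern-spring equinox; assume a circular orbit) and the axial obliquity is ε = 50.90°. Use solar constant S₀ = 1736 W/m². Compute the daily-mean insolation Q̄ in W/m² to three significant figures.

Q̄ ≈ 116 W/m²

Solar longitude: λ_s = 360° × (264 − 17)/284.80 = 312.219°.
sin δ = sin 50.90° × sin 312.219° = -0.57472, so δ = -35.080°.
cos H₀ = −tan(+36.6°) tan(-35.080°) = 0.5216, H₀ = 1.0221 rad.
Bracket: H₀ sin φ sin δ + cos φ cos δ sin H₀ = 1.0221×0.59622×-0.57472 + 0.80282×0.81835×0.85321 = -0.350232 + 0.560549 = 0.210317.
Q̄ = (S₀/π) × [bracket] = (1736/π) × 0.210317 = 116.2 W/m².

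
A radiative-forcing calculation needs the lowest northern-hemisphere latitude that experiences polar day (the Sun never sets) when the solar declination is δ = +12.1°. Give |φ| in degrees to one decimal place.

Polar day requires cos H₀ = −tan φ tan δ ≤ −1, i.e. tan φ tan δ ≥ 1.
The boundary is |tan φ| · |tan δ| = 1, so |φ| = 90° − |δ| = 90° − 12.1° = 77.9° in the northern hemisphere.

|φ| = 77.9°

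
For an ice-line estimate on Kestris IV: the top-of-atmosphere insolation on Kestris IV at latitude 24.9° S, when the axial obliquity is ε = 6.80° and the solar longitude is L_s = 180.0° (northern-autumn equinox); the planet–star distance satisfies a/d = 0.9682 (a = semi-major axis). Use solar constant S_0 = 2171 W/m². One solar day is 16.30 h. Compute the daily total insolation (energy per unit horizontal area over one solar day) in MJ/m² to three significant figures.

Solar declination: sin δ = sin ε · sin L_s = sin 6.80° × sin 180.0° = 0.00000, so δ = +0.000°.
cos h₀ = −tan(-24.9°) tan(+0.000°) = 0.0000, h₀ = 1.5708 rad.
Bracket: h₀ sin ϕ sin δ + cos ϕ cos δ sin h₀ = 1.5708×-0.42104×0.00000 + 0.90704×1.00000×1.00000 = -0.000000 + 0.907040 = 0.907040.
Inverse-square distance factor (a/d)² = 0.9682² = 0.937411.
Q̄ = (S_0/π) × 0.937411 × [bracket] = (2171/π) × 0.937411 × 0.907040 = 587.58 W/m².
Daily total = Q̄ × 16.30 h × 3600 s/h = 587.58 × 16.30 × 3600 / 10⁶ = 34.48 MJ/m².

34.5 MJ/m²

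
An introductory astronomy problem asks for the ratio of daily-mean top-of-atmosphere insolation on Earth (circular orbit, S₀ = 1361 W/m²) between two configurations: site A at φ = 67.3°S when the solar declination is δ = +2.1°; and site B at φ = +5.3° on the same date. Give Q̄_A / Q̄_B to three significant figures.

— Configuration A (φ=-67.3°):
cos H₀ = −tan(-67.3°) tan(+2.100°) = 0.0877, H₀ = 1.4830 rad.
Bracket: H₀ sin φ sin δ + cos φ cos δ sin H₀ = 1.4830×-0.92254×0.03664 + 0.38591×0.99933×0.99615 = -0.050128 + 0.384167 = 0.334039.
Q̄ = (S₀/π) × [bracket] = (1361/π) × 0.334039 = 144.71 W/m².
— Configuration B (φ=+5.3°):
cos H₀ = −tan(+5.3°) tan(+2.100°) = -0.0034, H₀ = 1.5742 rad.
Bracket: H₀ sin φ sin δ + cos φ cos δ sin H₀ = 1.5742×0.09237×0.03664 + 0.99572×0.99933×0.99999 = 0.005328 + 0.995043 = 1.000371.
Q̄ = (S₀/π) × [bracket] = (1361/π) × 1.000371 = 433.38 W/m².
Ratio Q̄_A / Q̄_B = 144.71 / 433.38 = 0.3339.

Q̄_A / Q̄_B ≈ 0.334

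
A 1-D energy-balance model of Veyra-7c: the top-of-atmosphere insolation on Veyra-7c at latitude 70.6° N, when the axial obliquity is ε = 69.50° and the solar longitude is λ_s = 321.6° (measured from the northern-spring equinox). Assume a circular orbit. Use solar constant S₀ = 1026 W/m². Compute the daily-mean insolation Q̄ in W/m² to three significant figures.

Q̄ ≈ 0.00 W/m²

Solar declination: sin δ = sin ε · sin λ_s = sin 69.50° × sin 321.6° = -0.58181, so δ = -35.578°.
cos H₀ = −tan(+70.6°) tan(-35.578°) = 2.0313 ≥ 1 ⇒ polar night, H₀ = 0 and Q̄ = 0.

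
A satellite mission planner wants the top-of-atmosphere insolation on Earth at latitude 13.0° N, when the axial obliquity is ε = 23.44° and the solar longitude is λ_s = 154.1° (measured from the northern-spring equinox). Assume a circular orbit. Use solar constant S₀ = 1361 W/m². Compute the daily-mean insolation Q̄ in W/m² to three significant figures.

Q̄ ≈ 443 W/m²

Solar declination: sin δ = sin ε · sin λ_s = sin 23.44° × sin 154.1° = 0.17375, so δ = +10.006°.
cos H₀ = −tan(+13.0°) tan(+10.006°) = -0.0407, H₀ = 1.6115 rad.
Bracket: H₀ sin φ sin δ + cos φ cos δ sin H₀ = 1.6115×0.22495×0.17375 + 0.97437×0.98479×0.99917 = 0.062986 + 0.958753 = 1.021739.
Q̄ = (S₀/π) × [bracket] = (1361/π) × 1.021739 = 442.6 W/m².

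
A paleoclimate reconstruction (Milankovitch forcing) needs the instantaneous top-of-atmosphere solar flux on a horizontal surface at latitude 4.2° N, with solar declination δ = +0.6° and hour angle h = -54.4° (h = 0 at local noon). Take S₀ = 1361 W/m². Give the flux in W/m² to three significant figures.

791 W/m²

cos θ_z = sin φ sin δ + cos φ cos δ cos h = 0.000767 + 0.580528 = 0.581295.
Flux = S₀ · cos θ_z = 1361 × 0.581295 = 791.1 W/m².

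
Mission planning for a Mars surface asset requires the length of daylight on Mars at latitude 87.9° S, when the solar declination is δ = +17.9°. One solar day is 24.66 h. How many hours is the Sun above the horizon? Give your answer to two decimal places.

0.00 h

cos H₀ = −tan φ · tan δ = 8.8085 ≥ 1, so the Sun never rises (polar night) and H₀ = 0.
Daylight = 2H₀/(2π) × 24.66 h = (0.0000/π) × 24.66 = 0.00 h.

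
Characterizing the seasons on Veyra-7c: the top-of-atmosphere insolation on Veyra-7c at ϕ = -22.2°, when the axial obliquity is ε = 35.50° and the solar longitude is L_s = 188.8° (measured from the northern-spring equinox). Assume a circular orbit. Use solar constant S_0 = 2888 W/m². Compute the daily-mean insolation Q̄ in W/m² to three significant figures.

Q̄ ≈ 897 W/m²

Solar declination: sin δ = sin ε · sin L_s = sin 35.50° × sin 188.8° = -0.08884, so δ = -5.097°.
cos h₀ = −tan(-22.2°) tan(-5.097°) = -0.0364, h₀ = 1.6072 rad.
Bracket: h₀ sin ϕ sin δ + cos ϕ cos δ sin h₀ = 1.6072×-0.37784×-0.08884 + 0.92587×0.99605×0.99934 = 0.053949 + 0.921604 = 0.975553.
Q̄ = (S_0/π) × [bracket] = (2888/π) × 0.975553 = 896.8 W/m².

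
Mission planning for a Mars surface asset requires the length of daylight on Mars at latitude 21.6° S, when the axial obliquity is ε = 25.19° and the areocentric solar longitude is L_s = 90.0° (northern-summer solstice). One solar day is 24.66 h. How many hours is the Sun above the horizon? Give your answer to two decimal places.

sin δ = sin 25.19° × sin 90.0° = 0.42562, so δ = +25.190°.
cos h₀ = −tan ϕ · tan δ = −tan(-21.6°) × tan(+25.190°) = 0.1862, so h₀ = 1.3835 rad = 79.27°.
Daylight = 2h₀/(2π) × 24.66 h = (1.3835/π) × 24.66 = 10.86 h.

10.86 h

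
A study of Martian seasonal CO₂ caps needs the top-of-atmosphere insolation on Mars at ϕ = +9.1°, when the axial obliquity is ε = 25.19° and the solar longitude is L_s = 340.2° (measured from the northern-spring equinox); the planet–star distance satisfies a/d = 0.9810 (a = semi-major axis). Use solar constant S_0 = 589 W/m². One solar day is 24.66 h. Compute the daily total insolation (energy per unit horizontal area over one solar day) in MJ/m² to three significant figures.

15.1 MJ/m²

Solar declination: sin δ = sin ε · sin L_s = sin 25.19° × sin 340.2° = -0.14417, so δ = -8.289°.
cos h₀ = −tan(+9.1°) tan(-8.289°) = 0.0233, h₀ = 1.5475 rad.
Bracket: h₀ sin ϕ sin δ + cos ϕ cos δ sin h₀ = 1.5475×0.15816×-0.14417 + 0.98741×0.98955×0.99973 = -0.035286 + 0.976828 = 0.941542.
Inverse-square distance factor (a/d)² = 0.9810² = 0.962361.
Q̄ = (S_0/π) × 0.962361 × [bracket] = (589/π) × 0.962361 × 0.941542 = 169.88 W/m².
Daily total = Q̄ × 24.66 h × 3600 s/h = 169.88 × 24.66 × 3600 / 10⁶ = 15.08 MJ/m².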